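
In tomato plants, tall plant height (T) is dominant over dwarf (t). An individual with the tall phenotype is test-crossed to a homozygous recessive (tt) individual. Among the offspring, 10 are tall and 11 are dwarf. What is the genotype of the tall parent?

Test cross: ? × tt
Offspring: 10 tall, 11 dwarf — approximately 1:1.
A 1:1 ratio in a test cross indicates the unknown parent is heterozygous (Tt).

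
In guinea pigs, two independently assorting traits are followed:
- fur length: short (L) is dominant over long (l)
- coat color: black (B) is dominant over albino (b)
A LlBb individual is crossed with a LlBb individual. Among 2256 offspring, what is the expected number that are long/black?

Dihybrid cross LlBb × LlBb — consider each gene separately:
fur length: Ll × Ll → 1 LL, 2 Ll, 1 ll → 3 L_ : 1 ll (out of 4)
coat color: Bb × Bb → 1 BB, 2 Bb, 1 bb → 3 B_ : 1 bb (out of 4)
Combine (counts out of 4 × 4 = 16): short/black (L_B_) = 3×3 = 9; short/albino (L_bb) = 3×1 = 3; long/black (llB_) = 1×3 = 3; long/albino (llbb) = 1×1 = 1
Phenotype counts (out of 16): 9 short/black, 3 short/albino, 3 long/black, 1 long/albino
long/black: 3 out of 16 → fraction 3/16
Expected count = 3/16 × 2256 = 423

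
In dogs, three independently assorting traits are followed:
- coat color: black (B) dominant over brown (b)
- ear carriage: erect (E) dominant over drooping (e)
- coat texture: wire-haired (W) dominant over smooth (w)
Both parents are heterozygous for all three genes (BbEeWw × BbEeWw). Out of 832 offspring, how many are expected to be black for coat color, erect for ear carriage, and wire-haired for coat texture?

Trihybrid cross: BbEeWw × BbEeWw
Each trait segregates independently with a 3:1 phenotypic ratio, so each gene contributes 3/4 (dominant) or 1/4 (recessive).
Target: black (coat color), erect (ear carriage), wire-haired (coat texture)
Probability = product of independent per-trait probabilities
= 3/4 × 3/4 × 3/4 = 27/64
Expected count = 27/64 × 832 = 351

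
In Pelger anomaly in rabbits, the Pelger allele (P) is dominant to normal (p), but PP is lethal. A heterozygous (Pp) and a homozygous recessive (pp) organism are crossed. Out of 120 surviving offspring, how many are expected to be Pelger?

Cross: Pp × pp
Punnett square offspring (before lethality): 2 Pp, 2 pp
No PP offspring are produced in this cross.
Pelger: 2 out of 4 → fraction 1/2
Expected count = 1/2 × 120 = 60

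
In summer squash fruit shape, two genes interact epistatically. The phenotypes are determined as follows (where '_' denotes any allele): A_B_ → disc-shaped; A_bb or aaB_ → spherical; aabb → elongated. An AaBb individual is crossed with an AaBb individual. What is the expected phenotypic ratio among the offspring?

Cross: AaBb × AaBb — consider each gene separately:
A gene: Aa × Aa → 1 AA, 2 Aa, 1 aa → 3 A_ : 1 aa (out of 4)
B gene: Bb × Bb → 1 BB, 2 Bb, 1 bb → 3 B_ : 1 bb (out of 4)
Genotype classes (out of 4 × 4 = 16): A_B_ = 3×3 = 9; A_bb = 3×1 = 3; aaB_ = 1×3 = 3; aabb = 1×1 = 1
Apply the phenotype rules: A_B_ (9) → disc-shaped; A_bb (3) + aaB_ (3) → spherical; aabb (1) → elongated
Phenotype counts (out of 16): 9 disc-shaped, 6 spherical, 1 elongated
Ratio: 9 disc-shaped : 6 spherical : 1 elongated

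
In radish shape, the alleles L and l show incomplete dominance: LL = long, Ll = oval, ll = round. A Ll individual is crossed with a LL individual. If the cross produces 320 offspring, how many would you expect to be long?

Punnett square for Ll × LL:
Offspring genotypes: 2 LL, 2 Ll
Phenotype counts: 2 long, 2 oval
long: 2 out of 4 → fraction 1/2
Expected count = 1/2 × 320 = 160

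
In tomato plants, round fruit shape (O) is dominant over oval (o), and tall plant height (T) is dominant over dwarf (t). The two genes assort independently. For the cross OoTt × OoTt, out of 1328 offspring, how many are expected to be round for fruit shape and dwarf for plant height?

Dihybrid cross OoTt × OoTt — consider each gene separately:
fruit shape: Oo × Oo → 1 OO, 2 Oo, 1 oo → 3 O_ : 1 oo (out of 4)
plant height: Tt × Tt → 1 TT, 2 Tt, 1 tt → 3 T_ : 1 tt (out of 4)
Looking for: round (O_) and dwarf (tt)
P(round) = 3/4, P(dwarf) = 1/4
P(both) = 3/4 × 1/4 = 3/16
Expected count = 3/16 × 1328 = 249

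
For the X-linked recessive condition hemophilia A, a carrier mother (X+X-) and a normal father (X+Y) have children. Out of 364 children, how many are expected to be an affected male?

Cross: X+X- × X+Y
Offspring: 1 X+X+, 1 X+Y, 1 X+X-, 1 X-Y
Probability of an affected male: 1/4
Expected count = 1/4 × 364 = 91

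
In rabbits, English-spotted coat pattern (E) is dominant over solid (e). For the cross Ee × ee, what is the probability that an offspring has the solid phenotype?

Punnett square for Ee × ee:
Offspring genotypes: 2 Ee, 2 ee
Total offspring: 4
Count with target: 2
Probability: 2/4 = 1/2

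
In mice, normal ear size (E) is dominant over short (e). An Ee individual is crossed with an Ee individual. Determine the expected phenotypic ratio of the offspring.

Punnett square for Ee × Ee:
Offspring genotypes: 1 EE, 2 Ee, 1 ee
normal: 3, short: 1
Ratio: 3:1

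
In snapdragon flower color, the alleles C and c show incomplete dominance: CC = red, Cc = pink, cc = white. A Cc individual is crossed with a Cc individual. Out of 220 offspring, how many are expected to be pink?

Punnett square for Cc × Cc:
Offspring genotypes: 1 CC, 2 Cc, 1 cc
Phenotype counts: 1 red, 2 pink, 1 white
pink: 2 out of 4 → fraction 1/2
Expected count = 1/2 × 220 = 110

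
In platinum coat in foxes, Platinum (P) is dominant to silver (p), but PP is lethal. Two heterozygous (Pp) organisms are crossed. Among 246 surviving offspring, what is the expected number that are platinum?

Cross: Pp × Pp
Punnett square offspring (before lethality): 1 PP, 2 Pp, 1 pp
The PP genotype is lethal (embryos die); surviving offspring: 2 Pp, 1 pp
platinum: 2 out of 3 → fraction 2/3
Expected count = 2/3 × 246 = 164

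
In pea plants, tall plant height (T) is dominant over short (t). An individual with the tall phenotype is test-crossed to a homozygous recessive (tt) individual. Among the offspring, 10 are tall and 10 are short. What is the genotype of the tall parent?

Test cross: ? × tt
Offspring: 10 tall, 10 short — approximately 1:1.
A 1:1 ratio in a test cross indicates the unknown parent is heterozygous (Tt).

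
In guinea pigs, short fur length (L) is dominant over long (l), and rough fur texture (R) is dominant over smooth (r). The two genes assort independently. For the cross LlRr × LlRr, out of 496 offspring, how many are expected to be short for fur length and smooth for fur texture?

Dihybrid cross LlRr × LlRr — consider each gene separately:
fur length: Ll × Ll → 1 LL, 2 Ll, 1 ll → 3 L_ : 1 ll (out of 4)
fur texture: Rr × Rr → 1 RR, 2 Rr, 1 rr → 3 R_ : 1 rr (out of 4)
Looking for: short (L_) and smooth (rr)
P(short) = 3/4, P(smooth) = 1/4
P(both) = 3/4 × 1/4 = 3/16
Expected count = 3/16 × 496 = 93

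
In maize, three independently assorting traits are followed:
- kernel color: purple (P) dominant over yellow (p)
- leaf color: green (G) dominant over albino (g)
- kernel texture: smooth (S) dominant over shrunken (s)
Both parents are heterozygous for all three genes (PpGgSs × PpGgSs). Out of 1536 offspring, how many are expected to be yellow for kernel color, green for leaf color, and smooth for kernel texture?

Trihybrid cross: PpGgSs × PpGgSs
Each trait segregates independently with a 3:1 phenotypic ratio, so each gene contributes 3/4 (dominant) or 1/4 (recessive).
Target: yellow (kernel color), green (leaf color), smooth (kernel texture)
Probability = product of independent per-trait probabilities
= 1/4 × 3/4 × 3/4 = 9/64
Expected count = 9/64 × 1536 = 216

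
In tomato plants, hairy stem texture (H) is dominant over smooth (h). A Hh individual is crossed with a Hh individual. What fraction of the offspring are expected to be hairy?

Punnett square for Hh × Hh:
Offspring genotypes: 1 HH, 2 Hh, 1 hh
hairy: 3, smooth: 1
hairy: 3 out of 4
Probability: 3/4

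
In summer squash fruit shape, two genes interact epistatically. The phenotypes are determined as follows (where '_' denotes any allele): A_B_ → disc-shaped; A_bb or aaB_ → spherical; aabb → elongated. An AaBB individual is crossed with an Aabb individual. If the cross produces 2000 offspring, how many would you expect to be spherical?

Cross: AaBB × Aabb — consider each gene separately:
A gene: Aa × Aa → 1 AA, 2 Aa, 1 aa → 3 A_ : 1 aa (out of 4)
B gene: BB × bb → 4 Bb → 4 B_ (out of 4)
Genotype classes (out of 4 × 4 = 16): A_B_ = 3×4 = 12; aaB_ = 1×4 = 4
Apply the phenotype rules: A_B_ (12) → disc-shaped; aaB_ (4) → spherical
Phenotype counts (out of 16): 12 disc-shaped, 4 spherical
spherical: 4 out of 16 → fraction 1/4
Expected count = 1/4 × 2000 = 500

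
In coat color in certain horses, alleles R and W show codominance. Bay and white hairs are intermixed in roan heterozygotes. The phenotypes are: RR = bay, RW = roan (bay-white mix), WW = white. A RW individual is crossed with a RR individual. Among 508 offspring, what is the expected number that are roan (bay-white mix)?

Punnett square for RW × RR:
Offspring genotypes: 2 RR, 2 RW
Phenotype counts: 2 bay, 2 roan (bay-white mix)
roan (bay-white mix): 2 out of 4 → fraction 1/2
Expected count = 1/2 × 508 = 254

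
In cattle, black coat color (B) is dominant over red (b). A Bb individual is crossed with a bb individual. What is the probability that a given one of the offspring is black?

Punnett square for Bb × bb:
Offspring genotypes: 2 Bb, 2 bb
black: 2, red: 2
black: 2 out of 4
Probability: 2/4 = 1/2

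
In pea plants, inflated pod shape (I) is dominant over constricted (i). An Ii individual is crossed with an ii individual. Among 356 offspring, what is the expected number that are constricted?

Punnett square for Ii × ii:
Offspring genotypes: 2 Ii, 2 ii
inflated: 2, constricted: 2
constricted: 2 out of 4 → fraction 1/2
Expected count = 1/2 × 356 = 178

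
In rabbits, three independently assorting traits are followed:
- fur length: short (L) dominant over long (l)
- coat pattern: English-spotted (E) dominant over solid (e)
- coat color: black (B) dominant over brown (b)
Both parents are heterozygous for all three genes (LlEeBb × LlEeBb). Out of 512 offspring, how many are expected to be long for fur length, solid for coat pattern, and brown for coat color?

Trihybrid cross: LlEeBb × LlEeBb
Each trait segregates independently with a 3:1 phenotypic ratio, so each gene contributes 3/4 (dominant) or 1/4 (recessive).
Target: long (fur length), solid (coat pattern), brown (coat color)
Probability = product of independent per-trait probabilities
= 1/4 × 1/4 × 1/4 = 1/64
Expected count = 1/64 × 512 = 8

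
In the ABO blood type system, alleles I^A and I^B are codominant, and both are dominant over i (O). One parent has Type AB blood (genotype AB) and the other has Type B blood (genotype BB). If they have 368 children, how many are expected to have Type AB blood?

Cross: AB × BB
Possible offspring genotypes: 2 AB, 2 BB
Blood type counts: 2 Type AB, 2 Type B
Probability of Type AB: 2/4 = 1/2
Expected count = 1/2 × 368 = 184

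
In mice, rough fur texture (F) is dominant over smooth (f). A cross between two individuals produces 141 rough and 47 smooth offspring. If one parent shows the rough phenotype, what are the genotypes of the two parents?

Observed offspring: 141 rough, 47 smooth
The observed ratio simplifies to 3:1. Smooth (ff) offspring appear, so each parent must contribute one f allele. The parent stated to show rough carries F, so it is Ff. The other parent is then either Ff or ff: Ff × ff would give a 1:1 split, whereas Ff × Ff gives 3:1 — matching the data. So both parents are heterozygous (Ff × Ff).
Parent genotypes: Ff × Ff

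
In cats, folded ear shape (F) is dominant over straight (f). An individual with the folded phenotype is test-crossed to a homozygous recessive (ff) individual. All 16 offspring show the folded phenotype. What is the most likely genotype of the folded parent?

Test cross: ? × ff
All offspring are folded.
If the unknown parent were heterozygous (Ff), about half of 16 offspring would be straight; none are. The unknown parent is most likely homozygous dominant (FF).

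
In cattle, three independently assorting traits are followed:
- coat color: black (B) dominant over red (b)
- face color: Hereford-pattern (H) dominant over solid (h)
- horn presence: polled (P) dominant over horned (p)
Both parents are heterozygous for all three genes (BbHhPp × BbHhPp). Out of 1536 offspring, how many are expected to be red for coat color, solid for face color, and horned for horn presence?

Trihybrid cross: BbHhPp × BbHhPp
Each trait segregates independently with a 3:1 phenotypic ratio, so each gene contributes 3/4 (dominant) or 1/4 (recessive).
Target: red (coat color), solid (face color), horned (horn presence)
Probability = product of independent per-trait probabilities
= 1/4 × 1/4 × 1/4 = 1/64
Expected count = 1/64 × 1536 = 24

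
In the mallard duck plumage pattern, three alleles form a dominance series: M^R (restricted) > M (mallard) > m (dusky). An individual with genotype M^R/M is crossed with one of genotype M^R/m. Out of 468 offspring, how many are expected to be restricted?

Cross: M^R/M × M^R/m
Allele dominance: M^R > M > m
Offspring genotypes: 1 M^R/M^R, 1 M^R/m, 1 M^R/M, 1 M/m
Phenotype counts: 3 restricted, 1 mallard
restricted: 3 out of 4 → fraction 3/4
Expected count = 3/4 × 468 = 351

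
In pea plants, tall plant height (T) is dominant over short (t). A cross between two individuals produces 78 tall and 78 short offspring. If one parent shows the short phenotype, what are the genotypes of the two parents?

Observed offspring: 78 tall, 78 short
The observed ratio simplifies to 1:1. One parent shows short, so its genotype must be tt. A 1:1 offspring split requires the other parent to be heterozygous (Tt).
Parent genotypes: tt × Tt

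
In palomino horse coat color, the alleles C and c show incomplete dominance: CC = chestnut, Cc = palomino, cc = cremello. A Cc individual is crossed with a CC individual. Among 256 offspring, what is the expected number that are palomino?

Punnett square for Cc × CC:
Offspring genotypes: 2 CC, 2 Cc
Phenotype counts: 2 chestnut, 2 palomino
palomino: 2 out of 4 → fraction 1/2
Expected count = 1/2 × 256 = 128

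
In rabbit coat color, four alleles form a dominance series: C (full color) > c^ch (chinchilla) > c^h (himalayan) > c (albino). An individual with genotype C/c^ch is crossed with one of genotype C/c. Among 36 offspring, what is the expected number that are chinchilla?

Cross: C/c^ch × C/c
Allele dominance: C > c^ch > c^h > c
Offspring genotypes: 1 C/C, 1 C/c, 1 C/c^ch, 1 c^ch/c
Phenotype counts: 3 full color, 1 chinchilla
chinchilla: 1 out of 4 → fraction 1/4
Expected count = 1/4 × 36 = 9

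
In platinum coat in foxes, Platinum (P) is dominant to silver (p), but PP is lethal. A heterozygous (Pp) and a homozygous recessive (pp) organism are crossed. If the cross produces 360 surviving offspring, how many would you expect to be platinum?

Cross: Pp × pp
Punnett square offspring (before lethality): 2 Pp, 2 pp
No PP offspring are produced in this cross.
platinum: 2 out of 4 → fraction 1/2
Expected count = 1/2 × 360 = 180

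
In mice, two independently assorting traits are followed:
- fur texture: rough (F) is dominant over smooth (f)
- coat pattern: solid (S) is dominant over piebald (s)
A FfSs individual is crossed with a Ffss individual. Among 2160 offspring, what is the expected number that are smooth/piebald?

Dihybrid cross FfSs × Ffss — consider each gene separately:
fur texture: Ff × Ff → 1 FF, 2 Ff, 1 ff → 3 F_ : 1 ff (out of 4)
coat pattern: Ss × ss → 2 Ss, 2 ss → 2 S_ : 2 ss (out of 4)
Combine (counts out of 4 × 4 = 16): rough/solid (F_S_) = 3×2 = 6; rough/piebald (F_ss) = 3×2 = 6; smooth/solid (ffS_) = 1×2 = 2; smooth/piebald (ffss) = 1×2 = 2
Phenotype counts (out of 16): 6 rough/solid, 6 rough/piebald, 2 smooth/solid, 2 smooth/piebald
smooth/piebald: 2 out of 16 → fraction 1/8
Expected count = 1/8 × 2160 = 270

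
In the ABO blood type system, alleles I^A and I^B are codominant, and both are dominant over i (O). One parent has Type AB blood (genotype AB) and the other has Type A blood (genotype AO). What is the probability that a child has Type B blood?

Cross: AB × AO
Possible offspring genotypes: 1 AA, 1 AO, 1 AB, 1 BO
Blood type counts: 2 Type A, 1 Type AB, 1 Type B
Probability of Type B: 1/4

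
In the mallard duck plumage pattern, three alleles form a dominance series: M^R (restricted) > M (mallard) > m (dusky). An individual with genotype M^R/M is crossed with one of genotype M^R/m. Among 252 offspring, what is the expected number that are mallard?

Cross: M^R/M × M^R/m
Allele dominance: M^R > M > m
Offspring genotypes: 1 M^R/M^R, 1 M^R/m, 1 M^R/M, 1 M/m
Phenotype counts: 3 restricted, 1 mallard
mallard: 1 out of 4 → fraction 1/4
Expected count = 1/4 × 252 = 63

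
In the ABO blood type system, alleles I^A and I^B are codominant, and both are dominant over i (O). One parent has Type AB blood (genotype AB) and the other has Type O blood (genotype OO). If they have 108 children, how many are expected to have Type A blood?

Cross: AB × OO
Possible offspring genotypes: 2 AO, 2 BO
Blood type counts: 2 Type A, 2 Type B
Probability of Type A: 2/4 = 1/2
Expected count = 1/2 × 108 = 54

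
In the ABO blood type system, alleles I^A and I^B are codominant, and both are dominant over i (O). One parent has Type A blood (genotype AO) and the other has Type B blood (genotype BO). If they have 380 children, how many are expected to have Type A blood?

Cross: AO × BO
Possible offspring genotypes: 1 AB, 1 AO, 1 BO, 1 OO
Blood type counts: 1 Type AB, 1 Type A, 1 Type B, 1 Type O
Probability of Type A: 1/4
Expected count = 1/4 × 380 = 95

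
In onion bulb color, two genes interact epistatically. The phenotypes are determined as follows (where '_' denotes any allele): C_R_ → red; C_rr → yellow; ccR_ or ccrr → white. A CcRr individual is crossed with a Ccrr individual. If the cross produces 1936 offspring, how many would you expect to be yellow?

Cross: CcRr × Ccrr — consider each gene separately:
C gene: Cc × Cc → 1 CC, 2 Cc, 1 cc → 3 C_ : 1 cc (out of 4)
R gene: Rr × rr → 2 Rr, 2 rr → 2 R_ : 2 rr (out of 4)
Genotype classes (out of 4 × 4 = 16): C_R_ = 3×2 = 6; C_rr = 3×2 = 6; ccR_ = 1×2 = 2; ccrr = 1×2 = 2
Apply the phenotype rules: C_R_ (6) → red; C_rr (6) → yellow; ccR_ (2) + ccrr (2) → white
Phenotype counts (out of 16): 6 red, 6 yellow, 4 white
yellow: 6 out of 16 → fraction 3/8
Expected count = 3/8 × 1936 = 726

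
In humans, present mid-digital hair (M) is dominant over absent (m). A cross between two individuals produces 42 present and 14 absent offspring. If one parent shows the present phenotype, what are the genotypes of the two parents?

Observed offspring: 42 present, 14 absent
The observed ratio simplifies to 3:1. Absent (mm) offspring appear, so each parent must contribute one m allele. The parent stated to show present carries M, so it is Mm. The other parent is then either Mm or mm: Mm × mm would give a 1:1 split, whereas Mm × Mm gives 3:1 — matching the data. So both parents are heterozygous (Mm × Mm).
Parent genotypes: Mm × Mm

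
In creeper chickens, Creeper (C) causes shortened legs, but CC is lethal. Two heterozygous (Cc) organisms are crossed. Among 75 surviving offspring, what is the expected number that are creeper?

Cross: Cc × Cc
Punnett square offspring (before lethality): 1 CC, 2 Cc, 1 cc
The CC genotype is lethal (embryos die); surviving offspring: 2 Cc, 1 cc
creeper: 2 out of 3 → fraction 2/3
Expected count = 2/3 × 75 = 50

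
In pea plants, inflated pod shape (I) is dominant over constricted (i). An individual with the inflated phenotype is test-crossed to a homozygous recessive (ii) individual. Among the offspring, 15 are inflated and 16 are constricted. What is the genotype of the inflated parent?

Test cross: ? × ii
Offspring: 15 inflated, 16 constricted — approximately 1:1.
A 1:1 ratio in a test cross indicates the unknown parent is heterozygous (Ii).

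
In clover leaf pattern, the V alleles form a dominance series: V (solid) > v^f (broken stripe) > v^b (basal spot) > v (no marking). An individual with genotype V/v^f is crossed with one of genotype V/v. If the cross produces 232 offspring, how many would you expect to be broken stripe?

Cross: V/v^f × V/v
Allele dominance: V > v^f > v^b > v
Offspring genotypes: 1 V/V, 1 V/v, 1 V/v^f, 1 v^f/v
Phenotype counts: 3 solid, 1 broken stripe
broken stripe: 1 out of 4 → fraction 1/4
Expected count = 1/4 × 232 = 58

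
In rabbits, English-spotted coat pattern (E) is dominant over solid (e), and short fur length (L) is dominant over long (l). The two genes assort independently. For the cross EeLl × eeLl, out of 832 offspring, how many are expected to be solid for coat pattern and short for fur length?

Dihybrid cross EeLl × eeLl — consider each gene separately:
coat pattern: Ee × ee → 2 Ee, 2 ee → 2 E_ : 2 ee (out of 4)
fur length: Ll × Ll → 1 LL, 2 Ll, 1 ll → 3 L_ : 1 ll (out of 4)
Looking for: solid (ee) and short (L_)
P(solid) = 2/4, P(short) = 3/4
P(both) = 2/4 × 3/4 = 6/16 = 3/8
Expected count = 3/8 × 832 = 312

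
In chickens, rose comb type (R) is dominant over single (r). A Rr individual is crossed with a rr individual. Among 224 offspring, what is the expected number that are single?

Punnett square for Rr × rr:
Offspring genotypes: 2 Rr, 2 rr
rose: 2, single: 2
single: 2 out of 4 → fraction 1/2
Expected count = 1/2 × 224 = 112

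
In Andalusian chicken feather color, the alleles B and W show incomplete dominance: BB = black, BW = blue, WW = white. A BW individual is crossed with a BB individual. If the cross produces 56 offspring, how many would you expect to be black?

Punnett square for BW × BB:
Offspring genotypes: 2 BB, 2 BW
Phenotype counts: 2 black, 2 blue
black: 2 out of 4 → fraction 1/2
Expected count = 1/2 × 56 = 28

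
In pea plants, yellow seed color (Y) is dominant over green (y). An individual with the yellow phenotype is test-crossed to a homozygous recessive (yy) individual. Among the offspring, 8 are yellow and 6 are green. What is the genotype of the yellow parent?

Test cross: ? × yy
Offspring: 8 yellow, 6 green — approximately 1:1.
A 1:1 ratio in a test cross indicates the unknown parent is heterozygous (Yy).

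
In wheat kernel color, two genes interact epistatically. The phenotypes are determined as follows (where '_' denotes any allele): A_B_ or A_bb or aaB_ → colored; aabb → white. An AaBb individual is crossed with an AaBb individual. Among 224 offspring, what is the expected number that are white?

Cross: AaBb × AaBb — consider each gene separately:
A gene: Aa × Aa → 1 AA, 2 Aa, 1 aa → 3 A_ : 1 aa (out of 4)
B gene: Bb × Bb → 1 BB, 2 Bb, 1 bb → 3 B_ : 1 bb (out of 4)
Genotype classes (out of 4 × 4 = 16): A_B_ = 3×3 = 9; A_bb = 3×1 = 3; aaB_ = 1×3 = 3; aabb = 1×1 = 1
Apply the phenotype rules: A_B_ (9) + A_bb (3) + aaB_ (3) → colored; aabb (1) → white
Phenotype counts (out of 16): 15 colored, 1 white
white: 1 out of 16 → fraction 1/16
Expected count = 1/16 × 224 = 14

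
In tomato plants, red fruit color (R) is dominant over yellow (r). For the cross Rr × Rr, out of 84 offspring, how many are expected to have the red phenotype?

Punnett square for Rr × Rr:
Offspring genotypes: 1 RR, 2 Rr, 1 rr
Total offspring: 4
Count with target: 3
Probability: 3/4
Expected count = 3/4 × 84 = 63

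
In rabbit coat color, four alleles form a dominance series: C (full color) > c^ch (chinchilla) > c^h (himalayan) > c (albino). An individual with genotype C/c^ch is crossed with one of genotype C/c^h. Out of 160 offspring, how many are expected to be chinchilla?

Cross: C/c^ch × C/c^h
Allele dominance: C > c^ch > c^h > c
Offspring genotypes: 1 C/C, 1 C/c^h, 1 C/c^ch, 1 c^ch/c^h
Phenotype counts: 3 full color, 1 chinchilla
chinchilla: 1 out of 4 → fraction 1/4
Expected count = 1/4 × 160 = 40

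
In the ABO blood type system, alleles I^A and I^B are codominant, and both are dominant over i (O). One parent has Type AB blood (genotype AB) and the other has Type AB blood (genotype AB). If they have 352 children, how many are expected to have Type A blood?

Cross: AB × AB
Possible offspring genotypes: 1 AA, 2 AB, 1 BB
Blood type counts: 1 Type A, 2 Type AB, 1 Type B
Probability of Type A: 1/4
Expected count = 1/4 × 352 = 88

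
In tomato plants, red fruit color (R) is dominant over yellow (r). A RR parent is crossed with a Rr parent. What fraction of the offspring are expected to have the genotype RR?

Punnett square for RR × Rr:
Offspring genotypes: 2 RR, 2 Rr
Total offspring: 4
Count with target: 2
Probability: 2/4 = 1/2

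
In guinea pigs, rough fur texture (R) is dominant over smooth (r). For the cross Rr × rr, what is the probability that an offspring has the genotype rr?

Punnett square for Rr × rr:
Offspring genotypes: 2 Rr, 2 rr
Total offspring: 4
Count with target: 2
Probability: 2/4 = 1/2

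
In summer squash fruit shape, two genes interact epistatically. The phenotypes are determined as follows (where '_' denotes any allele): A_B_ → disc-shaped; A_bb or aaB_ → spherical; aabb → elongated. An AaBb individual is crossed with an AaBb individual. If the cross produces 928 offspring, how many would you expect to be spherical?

Cross: AaBb × AaBb — consider each gene separately:
A gene: Aa × Aa → 1 AA, 2 Aa, 1 aa → 3 A_ : 1 aa (out of 4)
B gene: Bb × Bb → 1 BB, 2 Bb, 1 bb → 3 B_ : 1 bb (out of 4)
Genotype classes (out of 4 × 4 = 16): A_B_ = 3×3 = 9; A_bb = 3×1 = 3; aaB_ = 1×3 = 3; aabb = 1×1 = 1
Apply the phenotype rules: A_B_ (9) → disc-shaped; A_bb (3) + aaB_ (3) → spherical; aabb (1) → elongated
Phenotype counts (out of 16): 9 disc-shaped, 6 spherical, 1 elongated
spherical: 6 out of 16 → fraction 3/8
Expected count = 3/8 × 928 = 348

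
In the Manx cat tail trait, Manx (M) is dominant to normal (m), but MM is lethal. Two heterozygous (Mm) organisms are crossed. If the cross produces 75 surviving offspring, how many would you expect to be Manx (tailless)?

Cross: Mm × Mm
Punnett square offspring (before lethality): 1 MM, 2 Mm, 1 mm
The MM genotype is lethal (embryos die); surviving offspring: 2 Mm, 1 mm
Manx (tailless): 2 out of 3 → fraction 2/3
Expected count = 2/3 × 75 = 50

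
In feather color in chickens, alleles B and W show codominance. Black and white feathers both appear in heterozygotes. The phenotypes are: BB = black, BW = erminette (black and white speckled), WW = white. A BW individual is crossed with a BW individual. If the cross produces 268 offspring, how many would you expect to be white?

Punnett square for BW × BW:
Offspring genotypes: 1 BB, 2 BW, 1 WW
Phenotype counts: 1 black, 2 erminette (black and white speckled), 1 white
white: 1 out of 4 → fraction 1/4
Expected count = 1/4 × 268 = 67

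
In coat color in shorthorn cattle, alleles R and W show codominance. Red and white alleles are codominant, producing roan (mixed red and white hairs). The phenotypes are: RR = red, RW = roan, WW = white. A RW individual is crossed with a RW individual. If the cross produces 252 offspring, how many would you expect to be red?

Punnett square for RW × RW:
Offspring genotypes: 1 RR, 2 RW, 1 WW
Phenotype counts: 1 red, 2 roan, 1 white
red: 1 out of 4 → fraction 1/4
Expected count = 1/4 × 252 = 63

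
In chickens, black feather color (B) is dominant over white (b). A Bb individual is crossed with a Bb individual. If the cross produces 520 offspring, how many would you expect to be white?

Punnett square for Bb × Bb:
Offspring genotypes: 1 BB, 2 Bb, 1 bb
black: 3, white: 1
white: 1 out of 4 → fraction 1/4
Expected count = 1/4 × 520 = 130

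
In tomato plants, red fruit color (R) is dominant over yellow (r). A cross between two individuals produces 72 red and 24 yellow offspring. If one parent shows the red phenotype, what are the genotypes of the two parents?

Observed offspring: 72 red, 24 yellow
The observed ratio simplifies to 3:1. Yellow (rr) offspring appear, so each parent must contribute one r allele. The parent stated to show red carries R, so it is Rr. The other parent is then either Rr or rr: Rr × rr would give a 1:1 split, whereas Rr × Rr gives 3:1 — matching the data. So both parents are heterozygous (Rr × Rr).
Parent genotypes: Rr × Rr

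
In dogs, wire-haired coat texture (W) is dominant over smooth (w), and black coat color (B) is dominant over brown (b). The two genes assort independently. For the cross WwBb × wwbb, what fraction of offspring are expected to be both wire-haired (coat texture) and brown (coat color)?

Dihybrid cross WwBb × wwbb — consider each gene separately:
coat texture: Ww × ww → 2 Ww, 2 ww → 2 W_ : 2 ww (out of 4)
coat color: Bb × bb → 2 Bb, 2 bb → 2 B_ : 2 bb (out of 4)
Looking for: wire-haired (W_) and brown (bb)
P(wire-haired) = 2/4, P(brown) = 2/4
P(both) = 2/4 × 2/4 = 4/16 = 1/4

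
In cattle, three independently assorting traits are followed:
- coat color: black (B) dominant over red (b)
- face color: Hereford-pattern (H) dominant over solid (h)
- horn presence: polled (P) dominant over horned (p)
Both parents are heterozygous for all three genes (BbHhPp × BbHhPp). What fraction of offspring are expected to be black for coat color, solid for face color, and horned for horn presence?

Trihybrid cross: BbHhPp × BbHhPp
Each trait segregates independently with a 3:1 phenotypic ratio, so each gene contributes 3/4 (dominant) or 1/4 (recessive).
Target: black (coat color), solid (face color), horned (horn presence)
Probability = product of independent per-trait probabilities
= 3/4 × 1/4 × 1/4 = 3/64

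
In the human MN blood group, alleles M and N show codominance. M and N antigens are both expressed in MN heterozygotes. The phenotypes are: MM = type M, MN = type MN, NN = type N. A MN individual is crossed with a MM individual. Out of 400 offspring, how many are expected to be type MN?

Punnett square for MN × MM:
Offspring genotypes: 2 MM, 2 MN
Phenotype counts: 2 type M, 2 type MN
type MN: 2 out of 4 → fraction 1/2
Expected count = 1/2 × 400 = 200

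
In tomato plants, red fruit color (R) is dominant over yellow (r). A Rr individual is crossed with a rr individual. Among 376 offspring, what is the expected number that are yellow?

Punnett square for Rr × rr:
Offspring genotypes: 2 Rr, 2 rr
red: 2, yellow: 2
yellow: 2 out of 4 → fraction 1/2
Expected count = 1/2 × 376 = 188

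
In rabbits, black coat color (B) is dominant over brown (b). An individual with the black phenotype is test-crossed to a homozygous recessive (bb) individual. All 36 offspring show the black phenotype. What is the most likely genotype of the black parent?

Test cross: ? × bb
All offspring are black.
If the unknown parent were heterozygous (Bb), about half of 36 offspring would be brown; none are. The unknown parent is most likely homozygous dominant (BB).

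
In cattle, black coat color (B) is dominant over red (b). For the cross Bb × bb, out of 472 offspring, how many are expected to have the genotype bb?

Punnett square for Bb × bb:
Offspring genotypes: 2 Bb, 2 bb
Total offspring: 4
Count with target: 2
Probability: 2/4 = 1/2
Expected count = 1/2 × 472 = 236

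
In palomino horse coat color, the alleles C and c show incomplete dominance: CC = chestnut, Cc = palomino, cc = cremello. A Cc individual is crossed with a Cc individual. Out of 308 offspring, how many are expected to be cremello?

Punnett square for Cc × Cc:
Offspring genotypes: 1 CC, 2 Cc, 1 cc
Phenotype counts: 1 chestnut, 2 palomino, 1 cremello
cremello: 1 out of 4 → fraction 1/4
Expected count = 1/4 × 308 = 77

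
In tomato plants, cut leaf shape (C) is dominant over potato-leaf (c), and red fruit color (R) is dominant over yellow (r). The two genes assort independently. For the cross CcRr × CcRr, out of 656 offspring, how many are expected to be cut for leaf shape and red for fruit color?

Dihybrid cross CcRr × CcRr — consider each gene separately:
leaf shape: Cc × Cc → 1 CC, 2 Cc, 1 cc → 3 C_ : 1 cc (out of 4)
fruit color: Rr × Rr → 1 RR, 2 Rr, 1 rr → 3 R_ : 1 rr (out of 4)
Looking for: cut (C_) and red (R_)
P(cut) = 3/4, P(red) = 3/4
P(both) = 3/4 × 3/4 = 9/16
Expected count = 9/16 × 656 = 369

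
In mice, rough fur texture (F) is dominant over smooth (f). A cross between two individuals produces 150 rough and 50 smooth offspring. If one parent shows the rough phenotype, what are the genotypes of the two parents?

Observed offspring: 150 rough, 50 smooth
The observed ratio simplifies to 3:1. Smooth (ff) offspring appear, so each parent must contribute one f allele. The parent stated to show rough carries F, so it is Ff. The other parent is then either Ff or ff: Ff × ff would give a 1:1 split, whereas Ff × Ff gives 3:1 — matching the data. So both parents are heterozygous (Ff × Ff).
Parent genotypes: Ff × Ff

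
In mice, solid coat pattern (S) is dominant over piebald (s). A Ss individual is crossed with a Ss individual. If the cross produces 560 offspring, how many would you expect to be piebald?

Punnett square for Ss × Ss:
Offspring genotypes: 1 SS, 2 Ss, 1 ss
solid: 3, piebald: 1
piebald: 1 out of 4 → fraction 1/4
Expected count = 1/4 × 560 = 140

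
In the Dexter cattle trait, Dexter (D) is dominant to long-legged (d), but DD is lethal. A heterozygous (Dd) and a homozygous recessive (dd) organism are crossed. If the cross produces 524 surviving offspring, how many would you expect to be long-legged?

Cross: Dd × dd
Punnett square offspring (before lethality): 2 Dd, 2 dd
No DD offspring are produced in this cross.
long-legged: 2 out of 4 → fraction 1/2
Expected count = 1/2 × 524 = 262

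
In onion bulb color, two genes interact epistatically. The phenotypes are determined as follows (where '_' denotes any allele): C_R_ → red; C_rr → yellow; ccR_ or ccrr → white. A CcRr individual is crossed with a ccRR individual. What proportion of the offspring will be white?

Cross: CcRr × ccRR — consider each gene separately:
C gene: Cc × cc → 2 Cc, 2 cc → 2 C_ : 2 cc (out of 4)
R gene: Rr × RR → 2 RR, 2 Rr → 4 R_ (out of 4)
Genotype classes (out of 4 × 4 = 16): C_R_ = 2×4 = 8; ccR_ = 2×4 = 8
Apply the phenotype rules: C_R_ (8) → red; ccR_ (8) → white
Phenotype counts (out of 16): 8 red, 8 white
white: 8 out of 16
Probability: 8/16 = 1/2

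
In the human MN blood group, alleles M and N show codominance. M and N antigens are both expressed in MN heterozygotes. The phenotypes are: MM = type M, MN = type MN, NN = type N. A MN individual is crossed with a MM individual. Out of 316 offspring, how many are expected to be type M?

Punnett square for MN × MM:
Offspring genotypes: 2 MM, 2 MN
Phenotype counts: 2 type M, 2 type MN
type M: 2 out of 4 → fraction 1/2
Expected count = 1/2 × 316 = 158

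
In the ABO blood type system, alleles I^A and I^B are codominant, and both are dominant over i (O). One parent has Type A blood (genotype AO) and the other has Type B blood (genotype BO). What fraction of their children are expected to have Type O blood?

Cross: AO × BO
Possible offspring genotypes: 1 AB, 1 AO, 1 BO, 1 OO
Blood type counts: 1 Type AB, 1 Type A, 1 Type B, 1 Type O
Probability of Type O: 1/4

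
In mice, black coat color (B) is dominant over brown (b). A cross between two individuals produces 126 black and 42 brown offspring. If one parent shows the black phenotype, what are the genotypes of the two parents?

Observed offspring: 126 black, 42 brown
The observed ratio simplifies to 3:1. Brown (bb) offspring appear, so each parent must contribute one b allele. The parent stated to show black carries B, so it is Bb. The other parent is then either Bb or bb: Bb × bb would give a 1:1 split, whereas Bb × Bb gives 3:1 — matching the data. So both parents are heterozygous (Bb × Bb).
Parent genotypes: Bb × Bb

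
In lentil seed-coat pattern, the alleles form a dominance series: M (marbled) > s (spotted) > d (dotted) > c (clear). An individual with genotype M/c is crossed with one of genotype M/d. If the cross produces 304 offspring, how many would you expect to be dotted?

Cross: M/c × M/d
Allele dominance: M > s > d > c
Offspring genotypes: 1 M/M, 1 M/d, 1 M/c, 1 d/c
Phenotype counts: 3 marbled, 1 dotted
dotted: 1 out of 4 → fraction 1/4
Expected count = 1/4 × 304 = 76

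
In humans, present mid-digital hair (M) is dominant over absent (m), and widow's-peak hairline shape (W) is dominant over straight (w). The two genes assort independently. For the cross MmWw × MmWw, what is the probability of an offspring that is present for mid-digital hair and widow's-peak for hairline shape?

Dihybrid cross MmWw × MmWw — consider each gene separately:
mid-digital hair: Mm × Mm → 1 MM, 2 Mm, 1 mm → 3 M_ : 1 mm (out of 4)
hairline shape: Ww × Ww → 1 WW, 2 Ww, 1 ww → 3 W_ : 1 ww (out of 4)
Looking for: present (M_) and widow's-peak (W_)
P(present) = 3/4, P(widow's-peak) = 3/4
P(both) = 3/4 × 3/4 = 9/16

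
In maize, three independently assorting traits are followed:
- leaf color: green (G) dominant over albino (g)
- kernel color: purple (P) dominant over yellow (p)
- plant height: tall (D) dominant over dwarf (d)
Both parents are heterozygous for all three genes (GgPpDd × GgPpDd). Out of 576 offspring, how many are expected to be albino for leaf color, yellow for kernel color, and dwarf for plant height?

Trihybrid cross: GgPpDd × GgPpDd
Each trait segregates independently with a 3:1 phenotypic ratio, so each gene contributes 3/4 (dominant) or 1/4 (recessive).
Target: albino (leaf color), yellow (kernel color), dwarf (plant height)
Probability = product of independent per-trait probabilities
= 1/4 × 1/4 × 1/4 = 1/64
Expected count = 1/64 × 576 = 9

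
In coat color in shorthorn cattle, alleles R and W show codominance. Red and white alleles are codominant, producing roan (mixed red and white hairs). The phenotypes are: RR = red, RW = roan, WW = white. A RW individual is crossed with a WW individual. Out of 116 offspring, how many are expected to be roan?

Punnett square for RW × WW:
Offspring genotypes: 2 RW, 2 WW
Phenotype counts: 2 roan, 2 white
roan: 2 out of 4 → fraction 1/2
Expected count = 1/2 × 116 = 58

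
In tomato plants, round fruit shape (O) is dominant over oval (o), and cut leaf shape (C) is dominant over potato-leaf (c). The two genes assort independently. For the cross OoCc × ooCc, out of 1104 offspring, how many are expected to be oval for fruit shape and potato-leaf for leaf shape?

Dihybrid cross OoCc × ooCc — consider each gene separately:
fruit shape: Oo × oo → 2 Oo, 2 oo → 2 O_ : 2 oo (out of 4)
leaf shape: Cc × Cc → 1 CC, 2 Cc, 1 cc → 3 C_ : 1 cc (out of 4)
Looking for: oval (oo) and potato-leaf (cc)
P(oval) = 2/4, P(potato-leaf) = 1/4
P(both) = 2/4 × 1/4 = 2/16 = 1/8
Expected count = 1/8 × 1104 = 138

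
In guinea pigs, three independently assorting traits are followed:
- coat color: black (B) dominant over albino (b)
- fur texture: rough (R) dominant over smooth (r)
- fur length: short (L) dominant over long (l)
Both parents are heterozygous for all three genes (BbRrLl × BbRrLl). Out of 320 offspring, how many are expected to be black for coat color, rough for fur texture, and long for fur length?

Trihybrid cross: BbRrLl × BbRrLl
Each trait segregates independently with a 3:1 phenotypic ratio, so each gene contributes 3/4 (dominant) or 1/4 (recessive).
Target: black (coat color), rough (fur texture), long (fur length)
Probability = product of independent per-trait probabilities
= 3/4 × 3/4 × 1/4 = 9/64
Expected count = 9/64 × 320 = 45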